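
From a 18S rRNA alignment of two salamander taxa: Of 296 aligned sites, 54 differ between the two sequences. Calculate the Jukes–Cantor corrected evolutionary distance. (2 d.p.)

p = 54/296 ≈ 0.182432.
d = −(3/4) ln(1 − 4p/3) = −0.75 ln(1 − 0.243243) = −0.75 ln(0.756757)
  = −0.75 × (-0.278713) = 0.209035 substitutions/site.

0.21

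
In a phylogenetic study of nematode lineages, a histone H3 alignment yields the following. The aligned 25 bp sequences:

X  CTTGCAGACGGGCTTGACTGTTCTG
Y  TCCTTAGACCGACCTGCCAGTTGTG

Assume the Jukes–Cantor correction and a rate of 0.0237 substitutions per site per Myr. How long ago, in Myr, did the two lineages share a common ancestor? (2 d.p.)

13.98

The sequences differ at 11 of 25 sites, so p = 11/25 = 0.44.
d = −(3/4) ln(1 − 4p/3) = −0.75 ln(1 − 0.586667) = −0.75 ln(0.413333)
  = −0.75 × (-0.883502) = 0.662627 substitutions/site.
Under a molecular clock d = 2μt, so t = d/(2μ) = 0.662627 / (2 × 0.0237) = 13.98 Myr.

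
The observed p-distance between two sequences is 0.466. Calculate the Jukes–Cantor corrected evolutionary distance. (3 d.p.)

d = −(3/4) ln(1 − 4p/3) = −0.75 ln(1 − 0.621333) = −0.75 ln(0.378667)
  = −0.75 × (-0.971098) = 0.728324 substitutions/site.

0.728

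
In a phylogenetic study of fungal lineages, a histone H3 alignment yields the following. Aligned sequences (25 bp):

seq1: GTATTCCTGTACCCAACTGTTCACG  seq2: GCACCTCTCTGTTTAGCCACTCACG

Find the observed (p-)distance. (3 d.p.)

The sequences differ at 13 of 25 positions.
p = 13/25 = 0.520.

0.520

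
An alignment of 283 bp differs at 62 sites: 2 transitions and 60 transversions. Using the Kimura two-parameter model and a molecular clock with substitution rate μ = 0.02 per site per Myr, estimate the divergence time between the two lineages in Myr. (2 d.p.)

6.65

P = 2/283 ≈ 0.007067 and Q = 60/283 ≈ 0.212014.
Under the Kimura two-parameter model, d = −½ ln(1 − 2P − Q) − ¼ ln(1 − 2Q).
1 − 2P − Q = 0.773852, giving −½ ln(0.773852) = 0.128187.
1 − 2Q = 0.575972, giving −¼ ln(0.575972) = 0.137924.
d = 0.128187 + 0.137924 = 0.266111.
Under a molecular clock d = 2μt, so t = d/(2μ) = 0.266111 / (2 × 0.02) = 6.65 Myr.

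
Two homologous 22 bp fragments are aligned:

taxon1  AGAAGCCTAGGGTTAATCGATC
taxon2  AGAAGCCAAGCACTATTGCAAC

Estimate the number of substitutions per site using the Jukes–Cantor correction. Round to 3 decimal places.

The sequences differ at 8 of 22 sites (8, 11, 12, 13, 16, 18, 19, 21), so p = 8/22 ≈ 0.363636.
d = −(3/4) ln(1 − 4p/3) = −0.75 ln(1 − 0.484848) = −0.75 ln(0.515152)
  = −0.75 × (-0.663293) = 0.497470 substitutions/site.

0.497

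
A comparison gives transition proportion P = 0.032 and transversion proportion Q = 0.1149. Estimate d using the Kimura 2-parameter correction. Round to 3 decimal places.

0.164

Under the Kimura two-parameter model, d = −½ ln(1 − 2P − Q) − ¼ ln(1 − 2Q).
1 − 2P − Q = 0.8211, giving −½ ln(0.8211) = 0.098555.
1 − 2Q = 0.7702, giving −¼ ln(0.7702) = 0.065276.
d = 0.098555 + 0.065276 = 0.163831.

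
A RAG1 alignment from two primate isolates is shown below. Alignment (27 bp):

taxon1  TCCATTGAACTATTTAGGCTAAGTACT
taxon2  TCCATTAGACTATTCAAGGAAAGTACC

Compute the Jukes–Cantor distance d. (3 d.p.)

The sequences differ at 7 of 27 sites (7, 8, 15, 17, 19, 20, 27), so p = 7/27 ≈ 0.259259.
d = −(3/4) ln(1 − 4p/3) = −0.75 ln(1 − 0.345679) = −0.75 ln(0.654321)
  = −0.75 × (-0.424157) = 0.318118 substitutions/site.

0.318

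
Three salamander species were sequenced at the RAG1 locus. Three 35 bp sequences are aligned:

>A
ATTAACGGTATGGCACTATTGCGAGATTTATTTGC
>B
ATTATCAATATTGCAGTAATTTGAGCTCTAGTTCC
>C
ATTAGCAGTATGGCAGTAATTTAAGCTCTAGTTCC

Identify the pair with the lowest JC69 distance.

A–B: 12/35 differ, p = 0.343, d = 0.458.
A–C: 11/35 differ, p = 0.314, d = 0.407.
B–C: 4/35 differ, p = 0.114, d = 0.124.
The smallest distance is between B and C.

B and C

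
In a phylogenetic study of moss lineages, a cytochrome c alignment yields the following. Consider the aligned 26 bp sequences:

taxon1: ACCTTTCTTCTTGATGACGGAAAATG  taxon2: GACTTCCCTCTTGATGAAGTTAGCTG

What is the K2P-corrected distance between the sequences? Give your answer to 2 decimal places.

Of 26 sites, 4 differences are transitions and 5 are transversions, so P = 4/26 ≈ 0.153846 and Q = 5/26 ≈ 0.192308.
Under the Kimura two-parameter model, d = −½ ln(1 − 2P − Q) − ¼ ln(1 − 2Q).
1 − 2P − Q = 0.5, giving −½ ln(0.5) = 0.346574.
1 − 2Q = 0.615384, giving −¼ ln(0.615384) = 0.121377.
d = 0.346574 + 0.121377 = 0.467951.

0.47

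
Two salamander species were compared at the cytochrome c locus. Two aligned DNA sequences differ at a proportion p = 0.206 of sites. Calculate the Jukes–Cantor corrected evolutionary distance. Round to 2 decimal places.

0.24

d = −(3/4) ln(1 − 4p/3) = −0.75 ln(1 − 0.274667) = −0.75 ln(0.725333)
  = −0.75 × (-0.321124) = 0.240843 substitutions/site.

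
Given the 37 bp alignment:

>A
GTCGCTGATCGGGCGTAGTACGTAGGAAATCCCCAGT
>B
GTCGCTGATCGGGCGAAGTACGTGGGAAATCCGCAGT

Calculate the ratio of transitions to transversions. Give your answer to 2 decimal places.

0.50

Transitions are A↔G and C↔T; transversions are all other mismatches.
Transitions: 1. Transversions: 2.
R = 1/2 = 0.50.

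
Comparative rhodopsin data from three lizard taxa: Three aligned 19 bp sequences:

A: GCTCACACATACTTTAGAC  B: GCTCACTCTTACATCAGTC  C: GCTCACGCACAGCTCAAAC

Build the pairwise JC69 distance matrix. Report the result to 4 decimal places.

A–B: 5/19 sites differ → p ≈ 0.263158, d = −0.75 ln(1 − 0.350877) = 0.324100 ≈ 0.3241.
A–C: 6/19 sites differ → p ≈ 0.315789, d = −0.75 ln(1 − 0.421052) = 0.409907 ≈ 0.4099.
B–C: 7/19 sites differ → p ≈ 0.368421, d = −0.75 ln(1 − 0.491228) = 0.506816 ≈ 0.5068.

d(A,B) = 0.3241, d(A,C) = 0.4099, d(B,C) = 0.5068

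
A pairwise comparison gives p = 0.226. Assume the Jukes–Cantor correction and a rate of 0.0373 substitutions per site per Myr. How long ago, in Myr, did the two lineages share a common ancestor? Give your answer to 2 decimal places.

3.61

d = −(3/4) ln(1 − 4p/3) = −0.75 ln(1 − 0.301333) = −0.75 ln(0.698667)
  = −0.75 × (-0.358581) = 0.268936 substitutions/site.
Under a molecular clock d = 2μt, so t = d/(2μ) = 0.268936 / (2 × 0.0373) = 3.61 Myr.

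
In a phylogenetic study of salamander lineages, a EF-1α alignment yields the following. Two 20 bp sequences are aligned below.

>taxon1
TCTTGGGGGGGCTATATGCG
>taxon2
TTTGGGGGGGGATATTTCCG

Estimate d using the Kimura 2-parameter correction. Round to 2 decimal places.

0.31

Of 20 sites, 1 differences are transitions and 4 are transversions, so P = 1/20 = 0.05 and Q = 4/20 = 0.2.
Under the Kimura two-parameter model, d = −½ ln(1 − 2P − Q) − ¼ ln(1 − 2Q).
1 − 2P − Q = 0.7, giving −½ ln(0.7) = 0.178337.
1 − 2Q = 0.6, giving −¼ ln(0.6) = 0.127706.
d = 0.178337 + 0.127706 = 0.306043.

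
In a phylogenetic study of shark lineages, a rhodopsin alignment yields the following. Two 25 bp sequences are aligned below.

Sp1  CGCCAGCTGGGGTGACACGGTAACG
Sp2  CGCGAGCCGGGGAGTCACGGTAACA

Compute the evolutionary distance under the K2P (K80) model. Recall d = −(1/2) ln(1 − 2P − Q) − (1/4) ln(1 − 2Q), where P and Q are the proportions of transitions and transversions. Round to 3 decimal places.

Of 25 sites, 2 differences are transitions and 3 are transversions, so P = 2/25 = 0.08 and Q = 3/25 = 0.12.
Under the Kimura two-parameter model, d = −½ ln(1 − 2P − Q) − ¼ ln(1 − 2Q).
1 − 2P − Q = 0.72, giving −½ ln(0.72) = 0.164252.
1 − 2Q = 0.76, giving −¼ ln(0.76) = 0.068609.
d = 0.164252 + 0.068609 = 0.232861.

0.233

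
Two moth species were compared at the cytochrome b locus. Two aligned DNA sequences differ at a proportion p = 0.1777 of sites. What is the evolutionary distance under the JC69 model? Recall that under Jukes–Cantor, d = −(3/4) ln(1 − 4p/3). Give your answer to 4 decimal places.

d = −(3/4) ln(1 − 4p/3) = −0.75 ln(1 − 0.236933) = −0.75 ln(0.763067)
  = −0.75 × (-0.270409) = 0.202807 substitutions/site.

0.2028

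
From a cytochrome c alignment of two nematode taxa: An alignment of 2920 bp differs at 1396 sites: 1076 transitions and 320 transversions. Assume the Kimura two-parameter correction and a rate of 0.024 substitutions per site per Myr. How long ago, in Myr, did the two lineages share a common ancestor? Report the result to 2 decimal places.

20.82

P = 1076/2920 ≈ 0.368493 and Q = 320/2920 ≈ 0.109589.
Under the Kimura two-parameter model, d = −½ ln(1 − 2P − Q) − ¼ ln(1 − 2Q).
1 − 2P − Q = 0.153425, giving −½ ln(0.153425) = 0.937272.
1 − 2Q = 0.780822, giving −¼ ln(0.780822) = 0.061852.
d = 0.937272 + 0.061852 = 0.999124.
Under a molecular clock d = 2μt, so t = d/(2μ) = 0.999124 / (2 × 0.024) = 20.82 Myr.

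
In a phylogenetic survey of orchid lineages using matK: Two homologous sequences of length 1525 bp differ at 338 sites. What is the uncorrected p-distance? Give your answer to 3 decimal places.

0.222

p = 338/1525 = 0.221639… ≈ 0.222 (to 3 d.p.).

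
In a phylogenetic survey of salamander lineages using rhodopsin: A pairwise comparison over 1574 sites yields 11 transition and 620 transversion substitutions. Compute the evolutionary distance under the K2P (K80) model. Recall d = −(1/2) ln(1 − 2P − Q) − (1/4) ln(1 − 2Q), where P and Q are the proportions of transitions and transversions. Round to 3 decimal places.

0.650

P = 11/1574 ≈ 0.006989 and Q = 620/1574 ≈ 0.393901.
Under the Kimura two-parameter model, d = −½ ln(1 − 2P − Q) − ¼ ln(1 − 2Q).
1 − 2P − Q = 0.592121, giving −½ ln(0.592121) = 0.262022.
1 − 2Q = 0.212198, giving −¼ ln(0.212198) = 0.387559.
d = 0.262022 + 0.387559 = 0.649581.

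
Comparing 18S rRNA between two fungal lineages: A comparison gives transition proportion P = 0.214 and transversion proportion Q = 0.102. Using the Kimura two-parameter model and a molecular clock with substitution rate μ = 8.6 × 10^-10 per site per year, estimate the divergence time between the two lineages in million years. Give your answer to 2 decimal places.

Under the Kimura two-parameter model, d = −½ ln(1 − 2P − Q) − ¼ ln(1 − 2Q).
1 − 2P − Q = 0.47, giving −½ ln(0.47) = 0.377511.
1 − 2Q = 0.796, giving −¼ ln(0.796) = 0.057039.
d = 0.377511 + 0.057039 = 0.434550.
Under a molecular clock d = 2μt, so t = d/(2μ) = 0.434550 / (2 × 8.6 × 10^-10) = 252.65 million years.

252.65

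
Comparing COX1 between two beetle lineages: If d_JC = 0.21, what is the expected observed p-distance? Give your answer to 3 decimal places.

p = (3/4)(1 − e^(−4d/3)) = 0.75 × (1 − e^(-0.28)) = 0.75 × (1 − 0.755784) = 0.183162.

0.183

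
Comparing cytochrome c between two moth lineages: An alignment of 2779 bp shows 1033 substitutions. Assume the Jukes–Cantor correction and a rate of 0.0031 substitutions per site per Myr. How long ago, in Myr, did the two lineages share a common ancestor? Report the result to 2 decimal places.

p = 1033/2779 ≈ 0.371716.
d = −(3/4) ln(1 − 4p/3) = −0.75 ln(1 − 0.495621) = −0.75 ln(0.504379)
  = −0.75 × (-0.684427) = 0.513320 substitutions/site.
Under a molecular clock d = 2μt, so t = d/(2μ) = 0.513320 / (2 × 0.0031) = 82.79 Myr.

82.79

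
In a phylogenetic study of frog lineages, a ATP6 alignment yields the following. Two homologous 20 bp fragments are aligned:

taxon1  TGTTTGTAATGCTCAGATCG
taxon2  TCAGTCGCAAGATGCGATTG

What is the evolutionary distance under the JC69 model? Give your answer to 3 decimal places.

The sequences differ at 11 of 20 sites, so p = 11/20 = 0.55.
d = −(3/4) ln(1 − 4p/3) = −0.75 ln(1 − 0.733333) = −0.75 ln(0.266667)
  = −0.75 × (-1.321755) = 0.991316 substitutions/site.

0.991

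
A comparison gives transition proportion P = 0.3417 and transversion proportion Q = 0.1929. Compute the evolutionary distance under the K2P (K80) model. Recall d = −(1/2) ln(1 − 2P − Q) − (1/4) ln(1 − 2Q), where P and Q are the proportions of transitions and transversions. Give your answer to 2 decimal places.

Under the Kimura two-parameter model, d = −½ ln(1 − 2P − Q) − ¼ ln(1 − 2Q).
1 − 2P − Q = 0.1237, giving −½ ln(0.1237) = 1.044948.
1 − 2Q = 0.6142, giving −¼ ln(0.6142) = 0.121859.
d = 1.044948 + 0.121859 = 1.166807.

1.17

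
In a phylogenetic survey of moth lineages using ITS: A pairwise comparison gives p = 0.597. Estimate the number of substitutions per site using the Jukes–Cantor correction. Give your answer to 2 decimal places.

1.19

d = −(3/4) ln(1 − 4p/3) = −0.75 ln(1 − 0.796) = −0.75 ln(0.204)
  = −0.75 × (-1.589635) = 1.192226 substitutions/site.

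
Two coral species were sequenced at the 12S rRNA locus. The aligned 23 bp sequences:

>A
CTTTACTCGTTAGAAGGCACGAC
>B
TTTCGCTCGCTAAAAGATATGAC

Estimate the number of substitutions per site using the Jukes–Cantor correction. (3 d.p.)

0.467

The sequences differ at 8 of 23 sites (1, 4, 5, 10, 13, 17, 18, 20), so p = 8/23 ≈ 0.347826.
d = −(3/4) ln(1 − 4p/3) = −0.75 ln(1 − 0.463768) = −0.75 ln(0.536232)
  = −0.75 × (-0.623188) = 0.467391 substitutions/site.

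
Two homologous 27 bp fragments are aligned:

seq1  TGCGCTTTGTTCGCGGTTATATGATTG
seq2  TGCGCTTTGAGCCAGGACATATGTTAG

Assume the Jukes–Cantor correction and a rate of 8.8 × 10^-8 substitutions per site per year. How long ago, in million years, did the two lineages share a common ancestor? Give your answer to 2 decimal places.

The sequences differ at 8 of 27 sites (10, 11, 13, 14, 17, 18, 24, 26), so p = 8/27 ≈ 0.296296.
d = −(3/4) ln(1 − 4p/3) = −0.75 ln(1 − 0.395061) = −0.75 ln(0.604939)
  = −0.75 × (-0.502628) = 0.376971 substitutions/site.
Under a molecular clock d = 2μt, so t = d/(2μ) = 0.376971 / (2 × 8.8 × 10^-8) = 2.14 million years.

2.14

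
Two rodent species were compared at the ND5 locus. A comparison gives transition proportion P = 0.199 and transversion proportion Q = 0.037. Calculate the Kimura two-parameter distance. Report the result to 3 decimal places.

Under the Kimura two-parameter model, d = −½ ln(1 − 2P − Q) − ¼ ln(1 − 2Q).
1 − 2P − Q = 0.565, giving −½ ln(0.565) = 0.285465.
1 − 2Q = 0.926, giving −¼ ln(0.926) = 0.019220.
d = 0.285465 + 0.019220 = 0.304685.

0.305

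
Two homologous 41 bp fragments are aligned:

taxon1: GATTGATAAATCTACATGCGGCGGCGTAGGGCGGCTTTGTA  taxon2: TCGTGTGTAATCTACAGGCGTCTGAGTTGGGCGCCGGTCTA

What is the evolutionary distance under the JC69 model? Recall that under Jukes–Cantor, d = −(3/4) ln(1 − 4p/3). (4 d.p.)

The sequences differ at 15 of 41 sites, so p = 15/41 ≈ 0.365854.
d = −(3/4) ln(1 − 4p/3) = −0.75 ln(1 − 0.487805) = −0.75 ln(0.512195)
  = −0.75 × (-0.669050) = 0.501788 substitutions/site.

0.5018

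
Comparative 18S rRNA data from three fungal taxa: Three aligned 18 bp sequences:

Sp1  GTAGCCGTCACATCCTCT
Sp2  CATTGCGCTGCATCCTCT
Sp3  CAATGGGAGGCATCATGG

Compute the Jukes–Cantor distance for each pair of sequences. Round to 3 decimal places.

Sp1–Sp2: 8/18 sites differ → p ≈ 0.444444, d = −0.75 ln(1 − 0.592592) = 0.673455 ≈ 0.673.
Sp1–Sp3: 11/18 sites differ → p ≈ 0.611111, d = −0.75 ln(1 − 0.814815) = 1.264800 ≈ 1.265.
Sp2–Sp3: 7/18 sites differ → p ≈ 0.388889, d = −0.75 ln(1 − 0.518519) = 0.548166 ≈ 0.548.

d(Sp1,Sp2) = 0.673, d(Sp1,Sp3) = 1.265, d(Sp2,Sp3) = 0.548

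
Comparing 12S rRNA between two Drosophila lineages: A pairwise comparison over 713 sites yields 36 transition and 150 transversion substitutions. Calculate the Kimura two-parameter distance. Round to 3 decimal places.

P = 36/713 ≈ 0.050491 and Q = 150/713 ≈ 0.210379.
Under the Kimura two-parameter model, d = −½ ln(1 − 2P − Q) − ¼ ln(1 − 2Q).
1 − 2P − Q = 0.688639, giving −½ ln(0.688639) = 0.186519.
1 − 2Q = 0.579242, giving −¼ ln(0.579242) = 0.136509.
d = 0.186519 + 0.136509 = 0.323028.

0.323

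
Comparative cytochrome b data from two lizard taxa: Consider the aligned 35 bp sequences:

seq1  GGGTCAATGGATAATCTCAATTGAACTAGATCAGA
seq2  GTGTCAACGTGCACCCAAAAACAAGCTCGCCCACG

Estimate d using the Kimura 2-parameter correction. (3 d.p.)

0.918

Of 35 sites, 9 differences are transitions and 9 are transversions, so P = 9/35 ≈ 0.257143 and Q = 9/35 ≈ 0.257143.
Under the Kimura two-parameter model, d = −½ ln(1 − 2P − Q) − ¼ ln(1 − 2Q).
1 − 2P − Q = 0.228571, giving −½ ln(0.228571) = 0.737954.
1 − 2Q = 0.485714, giving −¼ ln(0.485714) = 0.180534.
d = 0.737954 + 0.180534 = 0.918488.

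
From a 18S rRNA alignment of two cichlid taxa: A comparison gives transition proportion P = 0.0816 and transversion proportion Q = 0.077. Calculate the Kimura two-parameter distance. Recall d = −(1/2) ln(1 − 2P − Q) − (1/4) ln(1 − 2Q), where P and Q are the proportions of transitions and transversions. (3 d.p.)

0.179

Under the Kimura two-parameter model, d = −½ ln(1 − 2P − Q) − ¼ ln(1 − 2Q).
1 − 2P − Q = 0.7598, giving −½ ln(0.7598) = 0.137350.
1 − 2Q = 0.846, giving −¼ ln(0.846) = 0.041809.
d = 0.137350 + 0.041809 = 0.179159.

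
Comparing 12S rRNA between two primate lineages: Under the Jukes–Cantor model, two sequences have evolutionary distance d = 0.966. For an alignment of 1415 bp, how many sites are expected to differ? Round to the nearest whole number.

769

Invert JC69: p = (3/4)(1 − e^(−4d/3)) = 0.75 × (1 − e^(-1.288)) = 0.75 × (1 − 0.275822) = 0.543134.
Expected differing sites = pL ≈ 0.543134 × 1415 = 768.53461 ≈ 769.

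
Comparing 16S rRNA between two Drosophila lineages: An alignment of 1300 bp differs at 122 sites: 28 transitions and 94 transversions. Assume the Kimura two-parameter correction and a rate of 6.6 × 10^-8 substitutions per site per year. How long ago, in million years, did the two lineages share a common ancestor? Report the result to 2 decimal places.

0.76

P = 28/1300 ≈ 0.021538 and Q = 94/1300 ≈ 0.072308.
Under the Kimura two-parameter model, d = −½ ln(1 − 2P − Q) − ¼ ln(1 − 2Q).
1 − 2P − Q = 0.884616, giving −½ ln(0.884616) = 0.061301.
1 − 2Q = 0.855384, giving −¼ ln(0.855384) = 0.039051.
d = 0.061301 + 0.039051 = 0.100352.
Under a molecular clock d = 2μt, so t = d/(2μ) = 0.100352 / (2 × 6.6 × 10^-8) = 0.76 million years.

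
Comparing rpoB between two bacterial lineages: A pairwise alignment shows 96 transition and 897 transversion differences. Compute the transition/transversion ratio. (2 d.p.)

R = 96/897 = 0.107023… ≈ 0.11 (to 2 d.p.).

0.11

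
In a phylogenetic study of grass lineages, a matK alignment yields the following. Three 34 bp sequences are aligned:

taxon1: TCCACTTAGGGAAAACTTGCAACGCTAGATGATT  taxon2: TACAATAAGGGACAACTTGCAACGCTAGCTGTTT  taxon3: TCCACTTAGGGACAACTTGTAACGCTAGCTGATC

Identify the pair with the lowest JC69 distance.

taxon1–taxon2: 6/34 differ, p = 0.176, d = 0.201.
taxon1–taxon3: 4/34 differ, p = 0.118, d = 0.128.
taxon2–taxon3: 6/34 differ, p = 0.176, d = 0.201.
The smallest distance is between taxon1 and taxon3.

taxon1 and taxon3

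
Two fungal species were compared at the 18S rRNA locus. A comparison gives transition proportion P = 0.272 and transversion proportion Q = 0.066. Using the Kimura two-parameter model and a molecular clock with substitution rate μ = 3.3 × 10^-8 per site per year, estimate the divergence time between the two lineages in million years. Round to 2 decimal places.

7.67

Under the Kimura two-parameter model, d = −½ ln(1 − 2P − Q) − ¼ ln(1 − 2Q).
1 − 2P − Q = 0.39, giving −½ ln(0.39) = 0.470804.
1 − 2Q = 0.868, giving −¼ ln(0.868) = 0.035391.
d = 0.470804 + 0.035391 = 0.506195.
Under a molecular clock d = 2μt, so t = d/(2μ) = 0.506195 / (2 × 3.3 × 10^-8) = 7.67 million years.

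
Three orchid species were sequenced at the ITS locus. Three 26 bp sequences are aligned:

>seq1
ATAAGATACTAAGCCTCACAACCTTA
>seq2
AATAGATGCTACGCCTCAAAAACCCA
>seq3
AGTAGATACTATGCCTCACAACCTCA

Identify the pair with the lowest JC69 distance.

seq1–seq2: 8/26 differ, p = 0.308, d = 0.396.
seq1–seq3: 4/26 differ, p = 0.154, d = 0.172.
seq2–seq3: 6/26 differ, p = 0.231, d = 0.276.
The smallest distance is between seq1 and seq3.

seq1 and seq3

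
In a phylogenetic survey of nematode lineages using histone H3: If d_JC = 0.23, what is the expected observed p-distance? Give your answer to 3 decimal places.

0.198

p = (3/4)(1 − e^(−4d/3)) = 0.75 × (1 − e^(-0.306667)) = 0.75 × (1 − 0.735896) = 0.198078.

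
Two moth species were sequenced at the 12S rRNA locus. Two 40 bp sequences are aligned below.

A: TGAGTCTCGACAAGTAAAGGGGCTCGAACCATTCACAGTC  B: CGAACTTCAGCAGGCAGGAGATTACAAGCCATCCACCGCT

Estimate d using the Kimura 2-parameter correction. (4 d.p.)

1.8851

Of 40 sites, 18 differences are transitions and 3 are transversions, so P = 18/40 = 0.45 and Q = 3/40 = 0.075.
Under the Kimura two-parameter model, d = −½ ln(1 − 2P − Q) − ¼ ln(1 − 2Q).
1 − 2P − Q = 0.025, giving −½ ln(0.025) = 1.844440.
1 − 2Q = 0.85, giving −¼ ln(0.85) = 0.040630.
d = 1.844440 + 0.040630 = 1.885070.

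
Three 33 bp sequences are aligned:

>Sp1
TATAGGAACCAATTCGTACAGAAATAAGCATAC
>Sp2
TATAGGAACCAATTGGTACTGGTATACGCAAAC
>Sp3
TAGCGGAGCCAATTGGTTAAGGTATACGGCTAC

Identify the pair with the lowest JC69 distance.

Sp1–Sp2: 6/33 differ, p = 0.182, d = 0.208.
Sp1–Sp3: 11/33 differ, p = 0.333, d = 0.441.
Sp2–Sp3: 9/33 differ, p = 0.273, d = 0.339.
The smallest distance is between Sp1 and Sp2.

Sp1 and Sp2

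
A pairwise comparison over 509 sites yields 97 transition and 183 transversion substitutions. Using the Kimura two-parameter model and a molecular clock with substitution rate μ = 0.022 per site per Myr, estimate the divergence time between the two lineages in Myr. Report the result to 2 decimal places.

P = 97/509 ≈ 0.19057 and Q = 183/509 ≈ 0.359528.
Under the Kimura two-parameter model, d = −½ ln(1 − 2P − Q) − ¼ ln(1 − 2Q).
1 − 2P − Q = 0.259332, giving −½ ln(0.259332) = 0.674823.
1 − 2Q = 0.280944, giving −¼ ln(0.280944) = 0.317400.
d = 0.674823 + 0.317400 = 0.992223.
Under a molecular clock d = 2μt, so t = d/(2μ) = 0.992223 / (2 × 0.022) = 22.55 Myr.

22.55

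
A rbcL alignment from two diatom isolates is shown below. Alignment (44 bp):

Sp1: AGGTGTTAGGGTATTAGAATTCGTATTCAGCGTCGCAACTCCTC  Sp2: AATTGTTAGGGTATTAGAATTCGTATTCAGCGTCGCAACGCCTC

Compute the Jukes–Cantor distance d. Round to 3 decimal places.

The sequences differ at 3 of 44 sites (2, 3, 40), so p = 3/44 ≈ 0.068182.
d = −(3/4) ln(1 − 4p/3) = −0.75 ln(1 − 0.090909) = −0.75 ln(0.909091)
  = −0.75 × (-0.095310) = 0.071483 substitutions/site.

0.071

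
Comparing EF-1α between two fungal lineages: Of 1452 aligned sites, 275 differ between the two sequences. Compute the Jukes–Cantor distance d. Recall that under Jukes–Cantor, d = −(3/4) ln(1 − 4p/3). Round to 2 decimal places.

p = 275/1452 ≈ 0.189394.
d = −(3/4) ln(1 − 4p/3) = −0.75 ln(1 − 0.252525) = −0.75 ln(0.747475)
  = −0.75 × (-0.291054) = 0.218291 substitutions/site.

0.22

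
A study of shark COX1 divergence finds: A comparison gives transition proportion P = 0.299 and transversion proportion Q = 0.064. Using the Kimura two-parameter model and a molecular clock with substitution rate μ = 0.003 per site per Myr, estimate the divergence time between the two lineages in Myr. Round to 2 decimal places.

96.10

Under the Kimura two-parameter model, d = −½ ln(1 − 2P − Q) − ¼ ln(1 − 2Q).
1 − 2P − Q = 0.338, giving −½ ln(0.338) = 0.542355.
1 − 2Q = 0.872, giving −¼ ln(0.872) = 0.034241.
d = 0.542355 + 0.034241 = 0.576596.
Under a molecular clock d = 2μt, so t = d/(2μ) = 0.576596 / (2 × 0.003) = 96.10 Myr.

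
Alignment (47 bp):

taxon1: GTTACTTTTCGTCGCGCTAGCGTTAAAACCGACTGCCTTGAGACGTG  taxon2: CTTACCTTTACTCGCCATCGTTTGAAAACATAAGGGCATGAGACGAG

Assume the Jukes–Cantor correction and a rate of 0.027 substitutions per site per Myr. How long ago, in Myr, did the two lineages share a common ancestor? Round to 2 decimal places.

The sequences differ at 17 of 47 sites, so p = 17/47 ≈ 0.361702.
d = −(3/4) ln(1 − 4p/3) = −0.75 ln(1 − 0.482269) = −0.75 ln(0.517731)
  = −0.75 × (-0.658299) = 0.493724 substitutions/site.
Under a molecular clock d = 2μt, so t = d/(2μ) = 0.493724 / (2 × 0.027) = 9.14 Myr.

9.14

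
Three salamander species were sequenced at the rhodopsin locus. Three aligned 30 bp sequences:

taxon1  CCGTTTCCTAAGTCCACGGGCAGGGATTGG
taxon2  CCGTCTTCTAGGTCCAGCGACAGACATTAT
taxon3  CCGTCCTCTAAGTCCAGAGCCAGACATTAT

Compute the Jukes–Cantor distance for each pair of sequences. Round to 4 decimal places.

taxon1–taxon2: 10/30 sites differ → p ≈ 0.333333, d = −0.75 ln(1 − 0.444444) = 0.440839 ≈ 0.4408.
taxon1–taxon3: 10/30 sites differ → p ≈ 0.333333, d = −0.75 ln(1 − 0.444444) = 0.440839 ≈ 0.4408.
taxon2–taxon3: 4/30 sites differ → p ≈ 0.133333, d = −0.75 ln(1 − 0.177777) = 0.146808 ≈ 0.1468.

d(taxon1,taxon2) = 0.4408, d(taxon1,taxon3) = 0.4408, d(taxon2,taxon3) = 0.1468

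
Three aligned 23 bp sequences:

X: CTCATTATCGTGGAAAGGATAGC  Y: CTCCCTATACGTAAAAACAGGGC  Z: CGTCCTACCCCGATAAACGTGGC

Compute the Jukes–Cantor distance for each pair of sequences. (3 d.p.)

d(X,Y) = 0.761, d(X,Z) = 1.051, d(Y,Z) = 0.553

X–Y: 11/23 sites differ → p ≈ 0.478261, d = −0.75 ln(1 − 0.637681) = 0.761423 ≈ 0.761.
X–Z: 13/23 sites differ → p ≈ 0.565217, d = −0.75 ln(1 − 0.753623) = 1.050669 ≈ 1.051.
Y–Z: 9/23 sites differ → p ≈ 0.391304, d = −0.75 ln(1 − 0.521739) = 0.553199 ≈ 0.553.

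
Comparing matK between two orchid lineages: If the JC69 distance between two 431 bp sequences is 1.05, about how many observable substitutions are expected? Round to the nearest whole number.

244

Invert JC69: p = (3/4)(1 − e^(−4d/3)) = 0.75 × (1 − e^(-1.4)) = 0.75 × (1 − 0.246597) = 0.565052.
Expected differing sites = pL ≈ 0.565052 × 431 = 243.537412 ≈ 244.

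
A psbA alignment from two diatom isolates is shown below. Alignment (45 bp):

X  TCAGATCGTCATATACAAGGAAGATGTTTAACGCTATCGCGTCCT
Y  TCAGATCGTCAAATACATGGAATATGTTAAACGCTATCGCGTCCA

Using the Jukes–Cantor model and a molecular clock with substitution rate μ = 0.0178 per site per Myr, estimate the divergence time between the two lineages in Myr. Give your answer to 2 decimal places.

The sequences differ at 5 of 45 sites (12, 18, 23, 29, 45), so p = 5/45 ≈ 0.111111.
d = −(3/4) ln(1 − 4p/3) = −0.75 ln(1 − 0.148148) = −0.75 ln(0.851852)
  = −0.75 × (-0.160342) = 0.120257 substitutions/site.
Under a molecular clock d = 2μt, so t = d/(2μ) = 0.120257 / (2 × 0.0178) = 3.38 Myr.

3.38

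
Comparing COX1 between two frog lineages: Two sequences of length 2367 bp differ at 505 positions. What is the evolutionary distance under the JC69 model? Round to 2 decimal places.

p = 505/2367 ≈ 0.21335.
d = −(3/4) ln(1 − 4p/3) = −0.75 ln(1 − 0.284467) = −0.75 ln(0.715533)
  = −0.75 × (-0.334728) = 0.251046 substitutions/site.

0.25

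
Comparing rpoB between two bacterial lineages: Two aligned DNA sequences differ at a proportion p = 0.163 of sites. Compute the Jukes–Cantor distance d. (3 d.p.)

d = −(3/4) ln(1 − 4p/3) = −0.75 ln(1 − 0.217333) = −0.75 ln(0.782667)
  = −0.75 × (-0.245048) = 0.183786 substitutions/site.

0.184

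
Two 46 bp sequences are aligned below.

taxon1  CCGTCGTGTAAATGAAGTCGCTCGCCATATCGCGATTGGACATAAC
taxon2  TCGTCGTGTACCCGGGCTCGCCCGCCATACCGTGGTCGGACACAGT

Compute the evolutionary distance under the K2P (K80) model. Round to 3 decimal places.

0.477

Of 46 sites, 12 differences are transitions and 3 are transversions, so P = 12/46 ≈ 0.26087 and Q = 3/46 ≈ 0.065217.
Under the Kimura two-parameter model, d = −½ ln(1 − 2P − Q) − ¼ ln(1 − 2Q).
1 − 2P − Q = 0.413043, giving −½ ln(0.413043) = 0.442102.
1 − 2Q = 0.869566, giving −¼ ln(0.869566) = 0.034940.
d = 0.442102 + 0.034940 = 0.477042.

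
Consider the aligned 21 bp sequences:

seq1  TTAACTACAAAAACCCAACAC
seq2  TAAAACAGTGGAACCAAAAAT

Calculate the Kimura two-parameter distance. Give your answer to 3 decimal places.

0.761

Of 21 sites, 4 differences are transitions and 6 are transversions, so P = 4/21 ≈ 0.190476 and Q = 6/21 ≈ 0.285714.
Under the Kimura two-parameter model, d = −½ ln(1 − 2P − Q) − ¼ ln(1 − 2Q).
1 − 2P − Q = 0.333334, giving −½ ln(0.333334) = 0.549305.
1 − 2Q = 0.428572, giving −¼ ln(0.428572) = 0.211824.
d = 0.549305 + 0.211824 = 0.761129.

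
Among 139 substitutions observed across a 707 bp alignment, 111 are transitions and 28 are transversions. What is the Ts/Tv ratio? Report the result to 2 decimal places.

R = 111/28 = 3.964285… ≈ 3.96 (to 2 d.p.).

3.96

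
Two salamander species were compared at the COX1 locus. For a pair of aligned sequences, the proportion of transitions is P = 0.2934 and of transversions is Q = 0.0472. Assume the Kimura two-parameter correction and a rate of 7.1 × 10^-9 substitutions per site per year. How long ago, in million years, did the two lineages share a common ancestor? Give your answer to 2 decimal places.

Under the Kimura two-parameter model, d = −½ ln(1 − 2P − Q) − ¼ ln(1 − 2Q).
1 − 2P − Q = 0.366, giving −½ ln(0.366) = 0.502561.
1 − 2Q = 0.9056, giving −¼ ln(0.9056) = 0.024789.
d = 0.502561 + 0.024789 = 0.527350.
Under a molecular clock d = 2μt, so t = d/(2μ) = 0.527350 / (2 × 7.1 × 10^-9) = 37.14 million years.

37.14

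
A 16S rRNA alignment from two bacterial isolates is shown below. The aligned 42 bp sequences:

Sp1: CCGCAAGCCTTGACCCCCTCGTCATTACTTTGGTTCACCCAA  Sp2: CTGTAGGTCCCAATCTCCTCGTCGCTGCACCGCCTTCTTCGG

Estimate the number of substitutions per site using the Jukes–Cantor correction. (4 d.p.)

0.9824

The sequences differ at 23 of 42 sites, so p = 23/42 ≈ 0.547619.
d = −(3/4) ln(1 − 4p/3) = −0.75 ln(1 − 0.730159) = −0.75 ln(0.269841)
  = −0.75 × (-1.309922) = 0.982442 substitutions/site.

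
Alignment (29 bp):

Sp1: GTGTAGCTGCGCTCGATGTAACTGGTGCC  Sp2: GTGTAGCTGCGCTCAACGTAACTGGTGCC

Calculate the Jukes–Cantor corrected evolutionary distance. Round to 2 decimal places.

0.07

The sequences differ at 2 of 29 sites (15, 17), so p = 2/29 ≈ 0.068966.
d = −(3/4) ln(1 − 4p/3) = −0.75 ln(1 − 0.091955) = −0.75 ln(0.908045)
  = −0.75 × (-0.096461) = 0.072346 substitutions/site.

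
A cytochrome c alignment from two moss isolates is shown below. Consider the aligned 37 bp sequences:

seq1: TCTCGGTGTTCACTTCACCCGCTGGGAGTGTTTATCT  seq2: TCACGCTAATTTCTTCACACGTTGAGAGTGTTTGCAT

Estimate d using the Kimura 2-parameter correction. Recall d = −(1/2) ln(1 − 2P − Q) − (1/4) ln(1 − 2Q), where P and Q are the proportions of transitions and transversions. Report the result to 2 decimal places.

Of 37 sites, 6 differences are transitions and 6 are transversions, so P = 6/37 ≈ 0.162162 and Q = 6/37 ≈ 0.162162.
Under the Kimura two-parameter model, d = −½ ln(1 − 2P − Q) − ¼ ln(1 − 2Q).
1 − 2P − Q = 0.513514, giving −½ ln(0.513514) = 0.333239.
1 − 2Q = 0.675676, giving −¼ ln(0.675676) = 0.098010.
d = 0.333239 + 0.098010 = 0.431249.

0.43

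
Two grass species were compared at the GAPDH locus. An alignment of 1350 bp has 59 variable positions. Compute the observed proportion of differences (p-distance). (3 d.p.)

p = 59/1350 = 0.043703… ≈ 0.044 (to 3 d.p.).

0.044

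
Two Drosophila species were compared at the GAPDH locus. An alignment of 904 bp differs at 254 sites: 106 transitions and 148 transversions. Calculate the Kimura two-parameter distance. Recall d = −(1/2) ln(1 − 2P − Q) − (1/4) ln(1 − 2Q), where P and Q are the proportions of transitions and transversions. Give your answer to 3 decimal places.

P = 106/904 ≈ 0.117257 and Q = 148/904 ≈ 0.163717.
Under the Kimura two-parameter model, d = −½ ln(1 − 2P − Q) − ¼ ln(1 − 2Q).
1 − 2P − Q = 0.601769, giving −½ ln(0.601769) = 0.253941.
1 − 2Q = 0.672566, giving −¼ ln(0.672566) = 0.099164.
d = 0.253941 + 0.099164 = 0.353105.

0.353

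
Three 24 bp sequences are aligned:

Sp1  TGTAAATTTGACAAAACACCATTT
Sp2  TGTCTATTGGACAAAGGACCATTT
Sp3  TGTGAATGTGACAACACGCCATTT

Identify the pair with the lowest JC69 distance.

Sp1–Sp2: 5/24 differ, p = 0.208, d = 0.244.
Sp1–Sp3: 4/24 differ, p = 0.167, d = 0.188.
Sp2–Sp3: 8/24 differ, p = 0.333, d = 0.441.
The smallest distance is between Sp1 and Sp3.

Sp1 and Sp3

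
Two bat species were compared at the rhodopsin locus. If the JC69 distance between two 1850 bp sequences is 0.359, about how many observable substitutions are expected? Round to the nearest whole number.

Invert JC69: p = (3/4)(1 − e^(−4d/3)) = 0.75 × (1 − e^(-0.478667)) = 0.75 × (1 − 0.619609) = 0.285293.
Expected differing sites = pL ≈ 0.285293 × 1850 = 527.79205 ≈ 528.

528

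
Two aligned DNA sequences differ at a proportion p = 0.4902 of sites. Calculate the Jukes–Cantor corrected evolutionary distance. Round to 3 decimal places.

0.795

d = −(3/4) ln(1 − 4p/3) = −0.75 ln(1 − 0.6536) = −0.75 ln(0.3464)
  = −0.75 × (-1.060161) = 0.795121 substitutions/site.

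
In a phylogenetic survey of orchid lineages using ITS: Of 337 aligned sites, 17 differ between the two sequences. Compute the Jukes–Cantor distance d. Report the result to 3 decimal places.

p = 17/337 ≈ 0.050445.
d = −(3/4) ln(1 − 4p/3) = −0.75 ln(1 − 0.06726) = −0.75 ln(0.93274)
  = −0.75 × (-0.069629) = 0.052222 substitutions/site.

0.052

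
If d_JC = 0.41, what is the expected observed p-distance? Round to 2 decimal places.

0.32

p = (3/4)(1 − e^(−4d/3)) = 0.75 × (1 − e^(-0.546667)) = 0.75 × (1 − 0.578876) = 0.315843.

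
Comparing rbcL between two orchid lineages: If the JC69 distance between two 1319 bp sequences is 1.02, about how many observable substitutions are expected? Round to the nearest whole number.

Invert JC69: p = (3/4)(1 − e^(−4d/3)) = 0.75 × (1 − e^(-1.36)) = 0.75 × (1 − 0.256661) = 0.557504.
Expected differing sites = pL ≈ 0.557504 × 1319 = 735.347776 ≈ 735.

735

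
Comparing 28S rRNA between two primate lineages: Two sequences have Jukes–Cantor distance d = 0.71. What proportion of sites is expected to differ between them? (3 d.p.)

p = (3/4)(1 − e^(−4d/3)) = 0.75 × (1 − e^(-0.946667)) = 0.75 × (1 − 0.388032) = 0.458976.

0.459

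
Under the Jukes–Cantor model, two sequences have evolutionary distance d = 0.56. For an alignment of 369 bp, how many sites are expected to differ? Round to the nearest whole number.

Invert JC69: p = (3/4)(1 − e^(−4d/3)) = 0.75 × (1 − e^(-0.746667)) = 0.75 × (1 − 0.473944) = 0.394542.
Expected differing sites = pL ≈ 0.394542 × 369 = 145.585998 ≈ 146.

146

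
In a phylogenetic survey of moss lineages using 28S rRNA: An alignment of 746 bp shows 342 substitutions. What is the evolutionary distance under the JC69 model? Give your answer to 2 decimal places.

0.71

p = 342/746 ≈ 0.458445.
d = −(3/4) ln(1 − 4p/3) = −0.75 ln(1 − 0.61126) = −0.75 ln(0.38874)
  = −0.75 × (-0.944845) = 0.708634 substitutions/site.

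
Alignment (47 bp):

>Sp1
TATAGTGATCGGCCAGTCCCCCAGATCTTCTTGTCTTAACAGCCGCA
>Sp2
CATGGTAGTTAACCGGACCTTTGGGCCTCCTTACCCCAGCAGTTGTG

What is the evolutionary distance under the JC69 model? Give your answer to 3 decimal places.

The sequences differ at 25 of 47 sites, so p = 25/47 ≈ 0.531915.
d = −(3/4) ln(1 − 4p/3) = −0.75 ln(1 − 0.70922) = −0.75 ln(0.29078)
  = −0.75 × (-1.235188) = 0.926391 substitutions/site.

0.926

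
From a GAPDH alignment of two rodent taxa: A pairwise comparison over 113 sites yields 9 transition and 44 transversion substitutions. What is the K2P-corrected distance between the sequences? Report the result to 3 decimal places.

0.775

P = 9/113 ≈ 0.079646 and Q = 44/113 ≈ 0.389381.
Under the Kimura two-parameter model, d = −½ ln(1 − 2P − Q) − ¼ ln(1 − 2Q).
1 − 2P − Q = 0.451327, giving −½ ln(0.451327) = 0.397782.
1 − 2Q = 0.221238, giving −¼ ln(0.221238) = 0.377129.
d = 0.397782 + 0.377129 = 0.774911.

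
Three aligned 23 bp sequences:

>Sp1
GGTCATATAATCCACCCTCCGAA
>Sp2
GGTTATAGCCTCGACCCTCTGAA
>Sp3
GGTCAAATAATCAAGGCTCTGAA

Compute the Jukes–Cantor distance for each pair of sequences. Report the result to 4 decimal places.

Sp1–Sp2: 6/23 sites differ → p ≈ 0.26087, d = −0.75 ln(1 − 0.347827) = 0.320584 ≈ 0.3206.
Sp1–Sp3: 5/23 sites differ → p ≈ 0.217391, d = −0.75 ln(1 − 0.289855) = 0.256715 ≈ 0.2567.
Sp2–Sp3: 8/23 sites differ → p ≈ 0.347826, d = −0.75 ln(1 − 0.463768) = 0.467391 ≈ 0.4674.

d(Sp1,Sp2) = 0.3206, d(Sp1,Sp3) = 0.2567, d(Sp2,Sp3) = 0.4674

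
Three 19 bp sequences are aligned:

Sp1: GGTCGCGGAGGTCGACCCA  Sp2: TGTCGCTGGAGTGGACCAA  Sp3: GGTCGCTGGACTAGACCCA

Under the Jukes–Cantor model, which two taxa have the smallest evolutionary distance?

Sp1–Sp2: 6/19 differ, p = 0.316, d = 0.410.
Sp1–Sp3: 5/19 differ, p = 0.263, d = 0.324.
Sp2–Sp3: 4/19 differ, p = 0.211, d = 0.247.
The smallest distance is between Sp2 and Sp3.

Sp2 and Sp3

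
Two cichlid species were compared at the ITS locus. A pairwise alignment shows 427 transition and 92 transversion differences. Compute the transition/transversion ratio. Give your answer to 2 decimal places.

R = 427/92 = 4.641304… ≈ 4.64 (to 2 d.p.).

4.64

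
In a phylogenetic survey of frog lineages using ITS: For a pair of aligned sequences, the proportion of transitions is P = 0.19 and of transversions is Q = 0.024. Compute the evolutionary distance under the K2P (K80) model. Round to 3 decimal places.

0.271

Under the Kimura two-parameter model, d = −½ ln(1 − 2P − Q) − ¼ ln(1 − 2Q).
1 − 2P − Q = 0.596, giving −½ ln(0.596) = 0.258757.
1 − 2Q = 0.952, giving −¼ ln(0.952) = 0.012298.
d = 0.258757 + 0.012298 = 0.271055.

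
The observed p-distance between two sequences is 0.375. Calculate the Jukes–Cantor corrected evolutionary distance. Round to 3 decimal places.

d = −(3/4) ln(1 − 4p/3) = −0.75 ln(1 − 0.5) = −0.75 ln(0.5)
  = −0.75 × (-0.693147) = 0.519860 substitutions/site.

0.520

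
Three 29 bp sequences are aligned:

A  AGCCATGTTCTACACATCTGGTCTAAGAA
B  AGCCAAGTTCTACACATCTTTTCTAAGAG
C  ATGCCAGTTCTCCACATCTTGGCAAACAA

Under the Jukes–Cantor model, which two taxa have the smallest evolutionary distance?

A and B

A–B: 4/29 differ, p = 0.138, d = 0.152.
A–C: 9/29 differ, p = 0.310, d = 0.401.
B–C: 9/29 differ, p = 0.310, d = 0.401.
The smallest distance is between A and B.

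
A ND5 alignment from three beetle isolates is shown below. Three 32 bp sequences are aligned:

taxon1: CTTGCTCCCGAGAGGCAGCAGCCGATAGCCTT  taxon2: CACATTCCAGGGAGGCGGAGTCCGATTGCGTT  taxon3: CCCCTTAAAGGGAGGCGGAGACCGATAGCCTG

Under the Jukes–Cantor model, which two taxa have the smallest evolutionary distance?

taxon2 and taxon3

taxon1–taxon2: 12/32 differ, p = 0.375, d = 0.520.
taxon1–taxon3: 13/32 differ, p = 0.406, d = 0.585.
taxon2–taxon3: 8/32 differ, p = 0.250, d = 0.304.
The smallest distance is between taxon2 and taxon3.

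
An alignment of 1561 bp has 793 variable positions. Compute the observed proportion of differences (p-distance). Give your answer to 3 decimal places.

0.508

p = 793/1561 = 0.508007… ≈ 0.508 (to 3 d.p.).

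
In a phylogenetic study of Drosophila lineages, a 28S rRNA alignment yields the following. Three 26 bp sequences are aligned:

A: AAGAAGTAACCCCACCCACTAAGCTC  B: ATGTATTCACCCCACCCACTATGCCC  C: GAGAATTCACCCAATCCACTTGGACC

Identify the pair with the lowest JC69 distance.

A–B: 6/26 differ, p = 0.231, d = 0.276.
A–C: 9/26 differ, p = 0.346, d = 0.464.
B–C: 8/26 differ, p = 0.308, d = 0.396.
The smallest distance is between A and B.

A and B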